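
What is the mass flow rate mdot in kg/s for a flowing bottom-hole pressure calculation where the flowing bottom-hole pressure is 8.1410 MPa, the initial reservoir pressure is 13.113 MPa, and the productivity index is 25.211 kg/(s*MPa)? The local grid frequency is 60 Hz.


mdot = (P_i - P_wf) * PI
mdot = (13.113 - 8.1410) * 25.211
mdot = 125.35 kg/s


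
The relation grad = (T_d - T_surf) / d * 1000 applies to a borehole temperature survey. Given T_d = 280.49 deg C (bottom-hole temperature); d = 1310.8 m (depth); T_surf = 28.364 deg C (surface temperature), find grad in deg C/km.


grad = (T_d - T_surf) / d * 1000
grad = (280.49 - 28.364) / 1310.8 * 1000
grad = 192.35 deg C/km


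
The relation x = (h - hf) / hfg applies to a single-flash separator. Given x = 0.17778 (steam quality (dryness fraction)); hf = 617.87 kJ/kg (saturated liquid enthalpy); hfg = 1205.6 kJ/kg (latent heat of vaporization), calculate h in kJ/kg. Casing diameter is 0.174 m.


h = hf + x * hfg
h = 617.87 + 0.17778 * 1205.6
h = 832.20 kJ/kg


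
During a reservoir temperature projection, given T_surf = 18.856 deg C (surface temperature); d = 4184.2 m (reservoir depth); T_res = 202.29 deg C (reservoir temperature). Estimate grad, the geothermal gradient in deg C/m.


grad = (T_res - T_surf) / d * 1000
grad = (202.29 - 18.856) / 4184.2 * 1000
grad = 43.83968 deg C/km
Convert: 43.83968 deg C/km * 0.001 = 0.043840 deg C/m
grad = 0.043840 deg C/m


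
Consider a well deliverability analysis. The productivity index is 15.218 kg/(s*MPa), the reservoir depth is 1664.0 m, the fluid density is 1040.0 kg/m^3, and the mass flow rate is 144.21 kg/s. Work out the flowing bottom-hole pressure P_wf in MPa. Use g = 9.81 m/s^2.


Step 1: P_i = rho*g*h/1e6 = 1040.0*9.81*1664.0/1e6 = 16.97679 MPa
Step 2: P_wf = P_i - mdot/PI = 16.97679 - 144.21/15.218 = 7.5005 MPa
P_wf = 7.5005 MPa


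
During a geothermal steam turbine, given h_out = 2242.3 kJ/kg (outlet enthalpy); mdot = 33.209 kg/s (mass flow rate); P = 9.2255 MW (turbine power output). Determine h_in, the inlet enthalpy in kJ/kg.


h_in = h_out + P * 1000 / mdot
h_in = 2242.3 + 9.2255 * 1000 / 33.209
h_in = 2520.1 kJ/kg


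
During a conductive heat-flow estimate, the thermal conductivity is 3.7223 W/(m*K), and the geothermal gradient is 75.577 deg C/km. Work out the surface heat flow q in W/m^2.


q = k * grad / 1000
q = 3.7223 * 75.577 / 1000
q = 0.28132 W/m^2


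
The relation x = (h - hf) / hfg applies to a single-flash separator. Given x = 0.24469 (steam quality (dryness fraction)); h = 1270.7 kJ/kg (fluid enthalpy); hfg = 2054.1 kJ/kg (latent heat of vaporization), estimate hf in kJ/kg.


hf = h - x * hfg
hf = 1270.7 - 0.24469 * 2054.1
hf = 768.08 kJ/kg


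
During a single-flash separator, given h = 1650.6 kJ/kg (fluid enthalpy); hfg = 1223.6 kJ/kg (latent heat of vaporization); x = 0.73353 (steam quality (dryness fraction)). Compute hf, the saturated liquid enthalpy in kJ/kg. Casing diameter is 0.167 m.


hf = h - x * hfg
hf = 1650.6 - 0.73353 * 1223.6
hf = 753.05 kJ/kg


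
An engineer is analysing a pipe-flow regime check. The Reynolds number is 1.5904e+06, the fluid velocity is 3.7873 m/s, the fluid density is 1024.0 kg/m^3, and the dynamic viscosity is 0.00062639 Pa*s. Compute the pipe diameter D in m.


D = Re * mu / (rho * vel)
D = 1.5904e+06 * 0.00062639 / (1024.0 * 3.7873)
D = 0.25687 m


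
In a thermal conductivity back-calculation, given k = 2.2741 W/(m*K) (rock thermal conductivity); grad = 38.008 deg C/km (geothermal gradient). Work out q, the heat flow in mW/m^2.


q = k * grad / 1000
q = 2.2741 * 38.008 / 1000
q = 0.08643399 W/m^2
Convert: 0.08643399 W/m^2 * 1000.0 = 86.434 mW/m^2
q = 86.434 mW/m^2


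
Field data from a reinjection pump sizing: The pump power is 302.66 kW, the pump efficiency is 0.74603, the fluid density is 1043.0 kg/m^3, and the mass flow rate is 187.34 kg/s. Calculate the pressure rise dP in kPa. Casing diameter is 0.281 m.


dP = P_pump * rho * eta / mdot
dP = 302.66 * 1043.0 * 0.74603 / 187.34
dP = 1257.1 kPa


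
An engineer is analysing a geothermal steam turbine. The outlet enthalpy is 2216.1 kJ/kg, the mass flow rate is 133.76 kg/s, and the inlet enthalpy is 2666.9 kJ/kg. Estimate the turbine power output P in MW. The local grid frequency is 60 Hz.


P = mdot * (h_in - h_out) / 1000
P = 133.76 * (2666.9 - 2216.1) / 1000
P = 60.299 MW


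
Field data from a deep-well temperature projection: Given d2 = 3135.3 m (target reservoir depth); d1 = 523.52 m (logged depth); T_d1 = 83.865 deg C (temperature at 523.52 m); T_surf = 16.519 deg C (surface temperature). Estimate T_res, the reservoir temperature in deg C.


Step 1: grad = (T_d1 - T_surf)/d1 * 1000 = (83.865 - 16.519)/523.52 * 1000 = 128.6407 deg C/km
Step 2: T_res = T_surf + grad*d2/1000 = 16.519 + 128.6407*3135.3/1000 = 419.85 deg C
T_res = 419.85 deg C


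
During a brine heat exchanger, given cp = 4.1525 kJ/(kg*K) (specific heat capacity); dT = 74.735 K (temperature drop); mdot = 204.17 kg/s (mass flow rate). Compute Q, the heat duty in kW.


Q = mdot * cp * dT / 1000
Q = 204.17 * 4.1525 * 74.735 / 1000
Q = 63.36152 MW
Convert: 63.36152 MW * 1000.0 = 63362 kW
Q = 63362 kW


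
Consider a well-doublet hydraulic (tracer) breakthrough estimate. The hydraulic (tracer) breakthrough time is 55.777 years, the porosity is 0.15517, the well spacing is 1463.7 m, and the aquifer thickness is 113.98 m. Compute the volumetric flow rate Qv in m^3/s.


Qv = pi*hr*phi*L^2 / (3*t_bt*365.25*86400)
Qv = pi*113.98*0.15517*1463.7^2 / (3*55.777*365.25*86400)
Qv = 0.022543 m^3/s


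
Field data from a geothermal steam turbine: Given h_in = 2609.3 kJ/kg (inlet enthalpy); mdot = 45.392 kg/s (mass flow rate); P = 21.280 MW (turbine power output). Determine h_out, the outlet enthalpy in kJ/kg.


h_out = h_in - P * 1000 / mdot
h_out = 2609.3 - 21.280 * 1000 / 45.392
h_out = 2140.5 kJ/kg


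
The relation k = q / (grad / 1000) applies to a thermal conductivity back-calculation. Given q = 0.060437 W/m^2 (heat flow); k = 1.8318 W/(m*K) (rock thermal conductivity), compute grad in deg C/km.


grad = q / k * 1000
grad = 0.060437 / 1.8318 * 1000
grad = 32.993 deg C/km


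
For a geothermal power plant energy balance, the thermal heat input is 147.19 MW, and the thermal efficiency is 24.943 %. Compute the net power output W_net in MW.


W_net = eta / 100 * Q_in
W_net = 24.943 / 100 * 147.19
W_net = 36.714 MW


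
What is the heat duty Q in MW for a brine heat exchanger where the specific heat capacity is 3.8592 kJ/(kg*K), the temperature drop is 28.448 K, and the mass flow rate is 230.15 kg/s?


Q = mdot * cp * dT / 1000
Q = 230.15 * 3.8592 * 28.448 / 1000
Q = 25.267 MW


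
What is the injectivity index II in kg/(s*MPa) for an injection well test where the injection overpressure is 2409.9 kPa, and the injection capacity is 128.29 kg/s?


II = mdot * 1000 / dP
II = 128.29 * 1000 / 2409.9
II = 53.235 kg/(s*MPa)


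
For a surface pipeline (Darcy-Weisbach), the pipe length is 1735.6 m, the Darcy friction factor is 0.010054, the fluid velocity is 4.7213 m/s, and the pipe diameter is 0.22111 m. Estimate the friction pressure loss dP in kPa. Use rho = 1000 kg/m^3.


dP = f * (L/D) * (rho*vel^2/2) / 1000
dP = 0.010054 * (1735.6/0.22111) * (1000*4.7213^2/2) / 1000
dP = 879.58 kPa


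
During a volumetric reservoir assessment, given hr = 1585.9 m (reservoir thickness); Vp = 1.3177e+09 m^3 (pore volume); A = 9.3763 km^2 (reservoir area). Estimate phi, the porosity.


phi = Vp / (A * 1e6 * hr)
phi = 1.3177e+09 / (9.3763 * 1e6 * 1585.9)
phi = 0.088615


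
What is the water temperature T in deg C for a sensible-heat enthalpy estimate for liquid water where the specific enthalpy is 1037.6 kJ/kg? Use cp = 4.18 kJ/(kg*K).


T = h / cp
T = 1037.6 / 4.18
T = 248.23 deg C


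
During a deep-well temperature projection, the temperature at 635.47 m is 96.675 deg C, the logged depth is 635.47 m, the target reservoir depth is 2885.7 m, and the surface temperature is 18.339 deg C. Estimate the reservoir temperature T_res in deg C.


Step 1: grad = (T_d1 - T_surf)/d1 * 1000 = (96.675 - 18.339)/635.47 * 1000 = 123.2725 deg C/km
Step 2: T_res = T_surf + grad*d2/1000 = 18.339 + 123.2725*2885.7/1000 = 374.07 deg C
T_res = 374.07 deg C


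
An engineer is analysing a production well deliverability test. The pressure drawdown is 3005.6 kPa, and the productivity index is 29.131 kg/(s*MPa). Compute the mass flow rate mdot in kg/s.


mdot = PI * dP / 1000
mdot = 29.131 * 3005.6 / 1000
mdot = 87.556 kg/s


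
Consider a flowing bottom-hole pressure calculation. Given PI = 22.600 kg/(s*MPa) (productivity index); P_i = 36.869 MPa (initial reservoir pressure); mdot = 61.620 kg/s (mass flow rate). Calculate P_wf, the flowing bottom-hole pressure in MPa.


P_wf = P_i - mdot / PI
P_wf = 36.869 - 61.620 / 22.600
P_wf = 34.142 MPa


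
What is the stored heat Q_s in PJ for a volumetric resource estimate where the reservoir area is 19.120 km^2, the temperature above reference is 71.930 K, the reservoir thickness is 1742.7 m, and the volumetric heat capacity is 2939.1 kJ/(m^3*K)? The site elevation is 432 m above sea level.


Step 1: Vr = A*1e6*hr = 19.12*1e6*1742.7 = 3.332042e+10 m^3
Step 2: Q_s = Vr*rhoc*dT/1e12 = 3.332042e+10*2939.1*71.93/1e12 = 7044.3 PJ
Q_s = 7044.3 PJ


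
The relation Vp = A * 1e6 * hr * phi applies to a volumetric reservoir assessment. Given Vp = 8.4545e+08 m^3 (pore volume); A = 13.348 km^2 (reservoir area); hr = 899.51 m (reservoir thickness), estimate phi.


phi = Vp / (A * 1e6 * hr)
phi = 8.4545e+08 / (13.348 * 1e6 * 899.51)
phi = 0.070415


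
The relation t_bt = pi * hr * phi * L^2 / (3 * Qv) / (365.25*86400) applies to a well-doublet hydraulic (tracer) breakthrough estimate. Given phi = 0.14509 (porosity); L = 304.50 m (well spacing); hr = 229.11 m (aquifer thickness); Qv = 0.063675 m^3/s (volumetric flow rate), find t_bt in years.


t_bt = pi * hr * phi * L^2 / (3 * Qv) / (365.25*86400)
t_bt = pi * 229.11 * 0.14509 * 304.50^2 / (3 * 0.063675) / (365.25*86400)
t_bt = 1.6062 years


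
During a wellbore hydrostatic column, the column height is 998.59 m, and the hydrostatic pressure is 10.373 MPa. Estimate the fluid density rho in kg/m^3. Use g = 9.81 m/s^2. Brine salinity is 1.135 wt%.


rho = P * 1e6 / (g * h)
rho = 10.373 * 1e6 / (9.81 * 998.59)
rho = 1058.9 kg/m^3


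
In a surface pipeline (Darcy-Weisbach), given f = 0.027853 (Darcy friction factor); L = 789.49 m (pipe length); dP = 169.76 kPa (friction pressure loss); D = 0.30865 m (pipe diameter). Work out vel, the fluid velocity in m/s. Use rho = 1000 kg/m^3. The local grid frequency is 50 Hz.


vel = sqrt(dP*1000*2*D / (f*L*rho))
vel = sqrt(169.76*1000*2*0.30865 / (0.027853*789.49*1000))
vel = 2.1830 m/s


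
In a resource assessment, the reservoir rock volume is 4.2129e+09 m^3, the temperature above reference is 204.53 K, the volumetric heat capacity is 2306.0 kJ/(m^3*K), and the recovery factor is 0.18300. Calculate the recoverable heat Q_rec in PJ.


Step 1: Q_s = Vr*rhoc*dT/1e12 = 4.2129e+09*2306.0*204.53/1e12 = 1986.998 PJ
Step 2: Q_rec = Q_s * RF = 1986.998 * 0.183 = 363.62 PJ
Q_rec = 363.62 PJ


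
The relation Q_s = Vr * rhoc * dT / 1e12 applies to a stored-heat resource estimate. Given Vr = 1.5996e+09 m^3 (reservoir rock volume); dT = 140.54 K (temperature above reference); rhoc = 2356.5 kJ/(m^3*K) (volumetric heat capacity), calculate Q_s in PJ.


Q_s = Vr * rhoc * dT / 1e12
Q_s = 1.5996e+09 * 2356.5 * 140.54 / 1e12
Q_s = 529.76 PJ


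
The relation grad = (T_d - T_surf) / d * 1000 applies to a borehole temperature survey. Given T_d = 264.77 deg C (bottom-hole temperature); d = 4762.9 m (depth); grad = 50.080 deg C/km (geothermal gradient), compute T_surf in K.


T_surf = T_d - grad * d / 1000
T_surf = 264.77 - 50.080 * 4762.9 / 1000
T_surf = 26.24397 deg C
Convert to K: 26.24397 + 273.15 = 299.39 K
T_surf = 299.39 K


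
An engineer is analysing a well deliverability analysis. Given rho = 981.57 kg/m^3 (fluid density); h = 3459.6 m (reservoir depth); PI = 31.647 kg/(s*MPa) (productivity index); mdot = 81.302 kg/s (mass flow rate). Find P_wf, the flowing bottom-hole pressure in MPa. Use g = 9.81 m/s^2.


Step 1: P_i = rho*g*h/1e6 = 981.57*9.81*3459.6/1e6 = 33.31319 MPa
Step 2: P_wf = P_i - mdot/PI = 33.31319 - 81.302/31.647 = 30.744 MPa
P_wf = 30.744 MPa


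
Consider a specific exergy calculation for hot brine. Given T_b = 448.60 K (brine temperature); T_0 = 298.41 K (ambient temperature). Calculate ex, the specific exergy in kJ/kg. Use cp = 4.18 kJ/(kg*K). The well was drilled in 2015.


ex = cp * ((T_b - T_0) - T_0 * ln(T_b/T_0))
ex = 4.18 * ((448.60 - 298.41) - 298.41 * ln(448.60/298.41))
ex = 119.29 kJ/kg


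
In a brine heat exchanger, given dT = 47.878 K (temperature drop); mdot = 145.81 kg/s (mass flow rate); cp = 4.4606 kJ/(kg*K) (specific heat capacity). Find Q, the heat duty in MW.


Q = mdot * cp * dT / 1000
Q = 145.81 * 4.4606 * 47.878 / 1000
Q = 31.140 MW


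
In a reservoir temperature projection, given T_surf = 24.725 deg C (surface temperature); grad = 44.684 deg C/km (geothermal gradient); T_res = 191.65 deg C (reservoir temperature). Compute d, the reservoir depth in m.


d = (T_res - T_surf) / grad * 1000
d = (191.65 - 24.725) / 44.684 * 1000
d = 3735.7 m


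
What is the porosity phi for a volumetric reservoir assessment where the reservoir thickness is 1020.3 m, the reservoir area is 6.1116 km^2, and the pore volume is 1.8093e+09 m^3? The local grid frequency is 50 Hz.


phi = Vp / (A * 1e6 * hr)
phi = 1.8093e+09 / (6.1116 * 1e6 * 1020.3)
phi = 0.29015


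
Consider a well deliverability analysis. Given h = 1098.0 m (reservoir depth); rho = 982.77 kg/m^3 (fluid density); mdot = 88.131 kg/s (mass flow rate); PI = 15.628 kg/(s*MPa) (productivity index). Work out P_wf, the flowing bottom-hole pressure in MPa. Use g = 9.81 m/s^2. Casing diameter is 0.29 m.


Step 1: P_i = rho*g*h/1e6 = 982.77*9.81*1098.0/1e6 = 10.58579 MPa
Step 2: P_wf = P_i - mdot/PI = 10.58579 - 88.131/15.628 = 4.9465 MPa
P_wf = 4.9465 MPa


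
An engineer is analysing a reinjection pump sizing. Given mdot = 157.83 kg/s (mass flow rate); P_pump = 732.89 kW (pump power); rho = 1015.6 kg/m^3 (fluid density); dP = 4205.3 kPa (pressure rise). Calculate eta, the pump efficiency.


eta = mdot * dP / (rho * P_pump)
eta = 157.83 * 4205.3 / (1015.6 * 732.89)
eta = 0.89171


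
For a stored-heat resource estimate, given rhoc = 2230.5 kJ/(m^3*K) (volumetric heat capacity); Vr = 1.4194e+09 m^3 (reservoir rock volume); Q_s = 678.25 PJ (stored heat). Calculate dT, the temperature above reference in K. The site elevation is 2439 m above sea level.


dT = Q_s * 1e12 / (Vr * rhoc)
dT = 678.25 * 1e12 / (1.4194e+09 * 2230.5)
dT = 214.23 K


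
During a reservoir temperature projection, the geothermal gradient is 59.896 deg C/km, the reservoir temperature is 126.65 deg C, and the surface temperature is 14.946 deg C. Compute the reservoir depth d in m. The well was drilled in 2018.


d = (T_res - T_surf) / grad * 1000
d = (126.65 - 14.946) / 59.896 * 1000
d = 1865.0 m


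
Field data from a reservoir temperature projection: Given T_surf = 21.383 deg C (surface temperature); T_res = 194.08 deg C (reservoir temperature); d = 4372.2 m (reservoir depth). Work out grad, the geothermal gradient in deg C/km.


grad = (T_res - T_surf) / d * 1000
grad = (194.08 - 21.383) / 4372.2 * 1000
grad = 39.499 deg C/km


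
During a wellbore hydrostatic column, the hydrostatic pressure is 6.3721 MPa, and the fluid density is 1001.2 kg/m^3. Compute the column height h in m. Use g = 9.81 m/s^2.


h = P * 1e6 / (g * rho)
h = 6.3721 * 1e6 / (9.81 * 1001.2)
h = 648.77 m


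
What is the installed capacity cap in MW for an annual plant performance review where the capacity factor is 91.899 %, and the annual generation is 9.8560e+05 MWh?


cap = E_a / (CF/100 * 8760)
cap = 9.8560e+05 / (91.899/100 * 8760)
cap = 122.43 MW


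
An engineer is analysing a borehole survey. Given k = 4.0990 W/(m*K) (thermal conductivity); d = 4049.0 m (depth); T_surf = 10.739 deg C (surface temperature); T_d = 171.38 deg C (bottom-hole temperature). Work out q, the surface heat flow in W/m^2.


Step 1: grad = (T_d - T_surf)/d * 1000 = (171.38 - 10.739)/4049.0 * 1000 = 39.67424 deg C/km
Step 2: q = k * grad / 1000 = 4.099 * 39.67424 / 1000 = 0.16262 W/m^2
q = 0.16262 W/m^2


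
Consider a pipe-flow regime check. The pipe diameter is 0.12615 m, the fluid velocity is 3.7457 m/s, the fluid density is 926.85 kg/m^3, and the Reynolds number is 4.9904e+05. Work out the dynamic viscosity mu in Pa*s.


mu = rho * vel * D / Re
mu = 926.85 * 3.7457 * 0.12615 / 4.9904e+05
mu = 0.00087760 Pa*s


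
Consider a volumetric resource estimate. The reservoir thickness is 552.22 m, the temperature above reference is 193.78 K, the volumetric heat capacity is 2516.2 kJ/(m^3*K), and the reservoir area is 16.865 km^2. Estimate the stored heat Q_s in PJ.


Step 1: Vr = A*1e6*hr = 16.865*1e6*552.22 = 9.313190e+09 m^3
Step 2: Q_s = Vr*rhoc*dT/1e12 = 9.313190e+09*2516.2*193.78/1e12 = 4541.0 PJ
Q_s = 4541.0 PJ


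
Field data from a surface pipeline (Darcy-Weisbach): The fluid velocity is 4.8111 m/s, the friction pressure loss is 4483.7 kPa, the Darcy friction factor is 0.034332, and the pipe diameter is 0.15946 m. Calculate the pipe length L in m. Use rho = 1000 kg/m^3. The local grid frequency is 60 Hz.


L = dP*1000*D / (f*rho*vel^2/2)
L = 4483.7*1000*0.15946 / (0.034332*1000*4.8111^2/2)
L = 1799.4 m


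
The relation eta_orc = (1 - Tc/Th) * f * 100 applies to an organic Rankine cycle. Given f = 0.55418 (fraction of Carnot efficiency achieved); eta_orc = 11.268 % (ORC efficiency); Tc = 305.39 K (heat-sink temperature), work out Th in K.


Th = Tc / (1 - (eta_orc/100)/f)
Th = 305.39 / (1 - (11.268/100)/0.55418)
Th = 383.33 K


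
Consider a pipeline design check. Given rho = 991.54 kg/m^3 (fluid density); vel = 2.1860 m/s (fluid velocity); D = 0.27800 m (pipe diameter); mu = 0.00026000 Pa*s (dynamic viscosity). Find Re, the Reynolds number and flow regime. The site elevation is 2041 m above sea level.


Step 1: Re = rho*vel*D/mu = 991.54*2.186*0.278/0.00026 = 2.3176e+06
Step 2: Re = 2.3176e+06 > 4000, so flow is turbulent.
Re = 2.3176e+06 (turbulent)


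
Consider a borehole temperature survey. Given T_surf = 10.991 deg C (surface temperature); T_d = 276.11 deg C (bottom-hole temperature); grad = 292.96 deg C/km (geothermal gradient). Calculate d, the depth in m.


d = (T_d - T_surf) / grad * 1000
d = (276.11 - 10.991) / 292.96 * 1000
d = 904.97 m


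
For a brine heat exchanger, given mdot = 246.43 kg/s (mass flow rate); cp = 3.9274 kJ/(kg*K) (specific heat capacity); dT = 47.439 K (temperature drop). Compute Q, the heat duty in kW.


Q = mdot * cp * dT / 1000
Q = 246.43 * 3.9274 * 47.439 / 1000
Q = 45.91285 MW
Convert: 45.91285 MW * 1000.0 = 45913 kW
Q = 45913 kW


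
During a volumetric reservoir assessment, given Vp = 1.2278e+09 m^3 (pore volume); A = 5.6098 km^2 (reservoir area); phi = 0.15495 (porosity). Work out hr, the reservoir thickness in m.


hr = Vp / (A * 1e6 * phi)
hr = 1.2278e+09 / (5.6098 * 1e6 * 0.15495)
hr = 1412.5 m


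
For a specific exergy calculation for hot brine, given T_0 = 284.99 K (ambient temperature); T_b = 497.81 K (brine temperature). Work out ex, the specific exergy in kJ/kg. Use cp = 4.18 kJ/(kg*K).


ex = cp * ((T_b - T_0) - T_0 * ln(T_b/T_0))
ex = 4.18 * ((497.81 - 284.99) - 284.99 * ln(497.81/284.99))
ex = 225.15 kJ/kg


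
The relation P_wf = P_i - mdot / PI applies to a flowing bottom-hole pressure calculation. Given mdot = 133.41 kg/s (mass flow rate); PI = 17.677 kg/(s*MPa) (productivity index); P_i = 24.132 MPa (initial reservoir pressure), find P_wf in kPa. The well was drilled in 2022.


P_wf = P_i - mdot / PI
P_wf = 24.132 - 133.41 / 17.677
P_wf = 16.58490 MPa
Convert: 16.58490 MPa * 1000.0 = 16585 kPa
P_wf = 16585 kPa


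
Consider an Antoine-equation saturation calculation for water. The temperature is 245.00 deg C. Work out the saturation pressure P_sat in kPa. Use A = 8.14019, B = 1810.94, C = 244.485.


P_sat = 10^(A - B/(C + T)) / 760 * 0.101325
P_sat = 10^(8.14019 - 1810.94/(244.485 + 245.00)) / 760 * 0.101325
P_sat = 3.676281 MPa
Convert: 3.676281 MPa * 1000.0 = 3676.3 kPa
P_sat = 3676.3 kPa


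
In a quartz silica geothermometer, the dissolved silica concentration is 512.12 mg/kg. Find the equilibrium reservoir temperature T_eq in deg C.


T_eq = 1309 / (5.19 - log10(SiO2)) - 273.15
T_eq = 1309 / (5.19 - log10(512.12)) - 273.15
T_eq = 254.54 deg C


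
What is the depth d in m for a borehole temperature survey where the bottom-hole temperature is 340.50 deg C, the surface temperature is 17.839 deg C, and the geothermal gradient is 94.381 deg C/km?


d = (T_d - T_surf) / grad * 1000
d = (340.50 - 17.839) / 94.381 * 1000
d = 3418.7 m


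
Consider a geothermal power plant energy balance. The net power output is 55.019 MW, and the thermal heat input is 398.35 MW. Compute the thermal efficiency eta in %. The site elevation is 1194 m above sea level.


eta = W_net / Q_in * 100
eta = 55.019 / 398.35 * 100
eta = 13.812 %


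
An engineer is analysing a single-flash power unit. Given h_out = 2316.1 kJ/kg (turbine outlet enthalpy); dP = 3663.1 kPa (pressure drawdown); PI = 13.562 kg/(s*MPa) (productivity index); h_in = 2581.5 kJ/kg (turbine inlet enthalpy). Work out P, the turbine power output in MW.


Step 1: mdot = PI * dP / 1000 = 13.562 * 3663.1 / 1000 = 49.67896 kg/s
Step 2: P = mdot*(h_in - h_out)/1000 = 49.67896*(2581.5 - 2316.1)/1000 = 13.185 MW
P = 13.185 MW


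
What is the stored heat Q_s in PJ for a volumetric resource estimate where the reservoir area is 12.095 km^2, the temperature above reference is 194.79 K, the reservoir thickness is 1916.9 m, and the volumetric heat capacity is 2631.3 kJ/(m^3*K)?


Step 1: Vr = A*1e6*hr = 12.095*1e6*1916.9 = 2.318491e+10 m^3
Step 2: Q_s = Vr*rhoc*dT/1e12 = 2.318491e+10*2631.3*194.79/1e12 = 11883 PJ
Q_s = 11883 PJ


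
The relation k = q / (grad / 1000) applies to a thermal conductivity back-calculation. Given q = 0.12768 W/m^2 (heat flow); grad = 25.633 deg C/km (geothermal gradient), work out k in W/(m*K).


k = q / (grad / 1000)
k = 0.12768 / (25.633 / 1000)
k = 4.9811 W/(m*K)


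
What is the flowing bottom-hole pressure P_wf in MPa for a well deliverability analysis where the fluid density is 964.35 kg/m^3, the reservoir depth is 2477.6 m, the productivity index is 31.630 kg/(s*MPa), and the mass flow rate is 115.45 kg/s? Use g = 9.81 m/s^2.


Step 1: P_i = rho*g*h/1e6 = 964.35*9.81*2477.6/1e6 = 23.43877 MPa
Step 2: P_wf = P_i - mdot/PI = 23.43877 - 115.45/31.63 = 19.789 MPa
P_wf = 19.789 MPa


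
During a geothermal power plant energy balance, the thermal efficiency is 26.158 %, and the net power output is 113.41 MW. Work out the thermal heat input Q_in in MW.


Q_in = W_net / (eta / 100)
Q_in = 113.41 / (26.158 / 100)
Q_in = 433.56 MW


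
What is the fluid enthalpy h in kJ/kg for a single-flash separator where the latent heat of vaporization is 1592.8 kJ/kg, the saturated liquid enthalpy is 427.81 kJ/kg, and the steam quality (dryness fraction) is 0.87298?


h = hf + x * hfg
h = 427.81 + 0.87298 * 1592.8
h = 1818.3 kJ/kg


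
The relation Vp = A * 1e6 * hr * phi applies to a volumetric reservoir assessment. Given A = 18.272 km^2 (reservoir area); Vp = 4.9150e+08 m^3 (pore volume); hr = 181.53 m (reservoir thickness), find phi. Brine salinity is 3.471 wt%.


phi = Vp / (A * 1e6 * hr)
phi = 4.9150e+08 / (18.272 * 1e6 * 181.53)
phi = 0.14818


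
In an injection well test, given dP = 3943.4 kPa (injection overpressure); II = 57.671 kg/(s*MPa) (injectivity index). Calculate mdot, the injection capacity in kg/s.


mdot = II * dP / 1000
mdot = 57.671 * 3943.4 / 1000
mdot = 227.42 kg/s


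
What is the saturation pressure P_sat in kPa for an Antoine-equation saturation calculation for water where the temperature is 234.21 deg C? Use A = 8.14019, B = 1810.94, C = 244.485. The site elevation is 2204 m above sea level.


P_sat = 10^(A - B/(C + T)) / 760 * 0.101325
P_sat = 10^(8.14019 - 1810.94/(244.485 + 234.21)) / 760 * 0.101325
P_sat = 3.034004 MPa
Convert: 3.034004 MPa * 1000.0 = 3034.0 kPa
P_sat = 3034.0 kPa


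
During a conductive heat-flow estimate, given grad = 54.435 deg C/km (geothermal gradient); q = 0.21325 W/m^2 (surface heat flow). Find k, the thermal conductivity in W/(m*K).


k = q * 1000 / grad
k = 0.21325 * 1000 / 54.435
k = 3.9175 W/(m*K)


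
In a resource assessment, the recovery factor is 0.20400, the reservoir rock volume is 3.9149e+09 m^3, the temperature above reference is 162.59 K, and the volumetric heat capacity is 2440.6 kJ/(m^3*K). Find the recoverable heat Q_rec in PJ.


Step 1: Q_s = Vr*rhoc*dT/1e12 = 3.9149e+09*2440.6*162.59/1e12 = 1553.499 PJ
Step 2: Q_rec = Q_s * RF = 1553.499 * 0.204 = 316.91 PJ
Q_rec = 316.91 PJ


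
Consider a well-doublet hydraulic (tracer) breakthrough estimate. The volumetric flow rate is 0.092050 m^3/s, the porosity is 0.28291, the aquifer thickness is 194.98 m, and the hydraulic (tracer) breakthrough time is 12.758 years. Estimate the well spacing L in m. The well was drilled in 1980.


L = sqrt(t_bt*365.25*86400*3*Qv / (pi*hr*phi))
L = sqrt(12.758*365.25*86400*3*0.092050 / (pi*194.98*0.28291))
L = 800.98 m


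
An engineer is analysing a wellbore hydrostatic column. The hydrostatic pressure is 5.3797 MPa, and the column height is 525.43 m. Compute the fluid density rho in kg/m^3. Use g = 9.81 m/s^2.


rho = P * 1e6 / (g * h)
rho = 5.3797 * 1e6 / (9.81 * 525.43)
rho = 1043.7 kg/m^3


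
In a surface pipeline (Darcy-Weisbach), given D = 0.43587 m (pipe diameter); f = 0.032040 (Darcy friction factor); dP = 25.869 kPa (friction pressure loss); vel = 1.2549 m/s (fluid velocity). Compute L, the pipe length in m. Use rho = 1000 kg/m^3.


L = dP*1000*D / (f*rho*vel^2/2)
L = 25.869*1000*0.43587 / (0.032040*1000*1.2549^2/2)
L = 446.95 m


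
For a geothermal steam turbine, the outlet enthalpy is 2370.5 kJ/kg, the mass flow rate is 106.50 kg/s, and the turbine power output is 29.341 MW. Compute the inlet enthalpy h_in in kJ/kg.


h_in = h_out + P * 1000 / mdot
h_in = 2370.5 + 29.341 * 1000 / 106.50
h_in = 2646.0 kJ/kg


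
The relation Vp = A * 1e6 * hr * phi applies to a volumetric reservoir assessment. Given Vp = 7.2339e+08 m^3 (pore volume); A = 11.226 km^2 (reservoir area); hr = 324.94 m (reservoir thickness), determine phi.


phi = Vp / (A * 1e6 * hr)
phi = 7.2339e+08 / (11.226 * 1e6 * 324.94)
phi = 0.19831


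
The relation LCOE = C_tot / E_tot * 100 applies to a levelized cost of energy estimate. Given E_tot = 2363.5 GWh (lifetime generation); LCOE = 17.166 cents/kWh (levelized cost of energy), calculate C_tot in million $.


C_tot = LCOE / 100 * E_tot
C_tot = 17.166 / 100 * 2363.5
C_tot = 405.72 million $


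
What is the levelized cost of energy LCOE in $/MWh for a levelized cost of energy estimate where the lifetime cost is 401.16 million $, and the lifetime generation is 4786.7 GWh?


LCOE = C_tot / E_tot * 100
LCOE = 401.16 / 4786.7 * 100
LCOE = 8.380722 cents/kWh
Convert: 8.380722 cents/kWh * 10.0 = 83.807 $/MWh
LCOE = 83.807 $/MWh


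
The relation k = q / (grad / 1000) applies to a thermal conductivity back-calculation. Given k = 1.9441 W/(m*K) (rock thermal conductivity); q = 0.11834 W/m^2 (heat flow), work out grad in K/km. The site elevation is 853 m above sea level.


grad = q / k * 1000
grad = 0.11834 / 1.9441 * 1000
grad = 60.87135 deg C/km
Convert: 60.87135 deg C/km * 1.0 = 60.871 K/km
grad = 60.871 K/km


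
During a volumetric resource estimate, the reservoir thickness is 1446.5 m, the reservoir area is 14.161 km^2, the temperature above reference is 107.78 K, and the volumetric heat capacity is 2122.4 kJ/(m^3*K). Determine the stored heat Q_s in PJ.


Step 1: Vr = A*1e6*hr = 14.161*1e6*1446.5 = 2.048389e+10 m^3
Step 2: Q_s = Vr*rhoc*dT/1e12 = 2.048389e+10*2122.4*107.78/1e12 = 4685.7 PJ
Q_s = 4685.7 PJ


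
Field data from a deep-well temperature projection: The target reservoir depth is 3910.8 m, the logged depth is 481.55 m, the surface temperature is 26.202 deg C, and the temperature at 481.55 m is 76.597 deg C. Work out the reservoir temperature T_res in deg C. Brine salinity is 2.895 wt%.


Step 1: grad = (T_d1 - T_surf)/d1 * 1000 = (76.597 - 26.202)/481.55 * 1000 = 104.6516 deg C/km
Step 2: T_res = T_surf + grad*d2/1000 = 26.202 + 104.6516*3910.8/1000 = 435.47 deg C
T_res = 435.47 deg C


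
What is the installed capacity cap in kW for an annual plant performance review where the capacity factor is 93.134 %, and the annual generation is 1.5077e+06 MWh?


cap = E_a / (CF/100 * 8760)
cap = 1.5077e+06 / (93.134/100 * 8760)
cap = 184.8003 MW
Convert: 184.8003 MW * 1000.0 = 1.8480e+05 kW
cap = 1.8480e+05 kW


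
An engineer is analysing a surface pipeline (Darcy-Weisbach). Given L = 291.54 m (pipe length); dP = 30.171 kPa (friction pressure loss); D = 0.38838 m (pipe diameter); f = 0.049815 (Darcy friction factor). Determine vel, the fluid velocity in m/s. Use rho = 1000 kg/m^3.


vel = sqrt(dP*1000*2*D / (f*L*rho))
vel = sqrt(30.171*1000*2*0.38838 / (0.049815*291.54*1000))
vel = 1.2703 m/s


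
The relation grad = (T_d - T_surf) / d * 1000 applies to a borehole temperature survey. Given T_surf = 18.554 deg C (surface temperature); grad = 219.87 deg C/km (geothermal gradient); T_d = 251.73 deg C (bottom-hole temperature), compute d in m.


d = (T_d - T_surf) / grad * 1000
d = (251.73 - 18.554) / 219.87 * 1000
d = 1060.5 m


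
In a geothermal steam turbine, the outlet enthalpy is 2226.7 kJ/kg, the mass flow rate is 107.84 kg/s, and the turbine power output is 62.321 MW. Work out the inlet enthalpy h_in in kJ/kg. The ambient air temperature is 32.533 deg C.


h_in = h_out + P * 1000 / mdot
h_in = 2226.7 + 62.321 * 1000 / 107.84
h_in = 2804.6 kJ/kg


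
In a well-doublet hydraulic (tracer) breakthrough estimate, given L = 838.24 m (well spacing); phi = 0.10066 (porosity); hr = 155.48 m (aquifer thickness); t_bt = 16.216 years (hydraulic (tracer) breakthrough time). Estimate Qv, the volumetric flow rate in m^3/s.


Qv = pi*hr*phi*L^2 / (3*t_bt*365.25*86400)
Qv = pi*155.48*0.10066*838.24^2 / (3*16.216*365.25*86400)
Qv = 0.022503 m^3/s


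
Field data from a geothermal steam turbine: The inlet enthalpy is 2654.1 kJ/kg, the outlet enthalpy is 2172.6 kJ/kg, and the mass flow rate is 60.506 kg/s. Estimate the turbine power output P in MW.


P = mdot * (h_in - h_out) / 1000
P = 60.506 * (2654.1 - 2172.6) / 1000
P = 29.134 MW


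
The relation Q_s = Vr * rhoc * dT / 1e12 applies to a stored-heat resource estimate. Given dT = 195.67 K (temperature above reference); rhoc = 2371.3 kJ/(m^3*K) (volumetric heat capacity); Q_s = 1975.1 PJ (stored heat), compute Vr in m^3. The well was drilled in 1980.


Vr = Q_s * 1e12 / (rhoc * dT)
Vr = 1975.1 * 1e12 / (2371.3 * 195.67)
Vr = 4.2568e+09 m^3


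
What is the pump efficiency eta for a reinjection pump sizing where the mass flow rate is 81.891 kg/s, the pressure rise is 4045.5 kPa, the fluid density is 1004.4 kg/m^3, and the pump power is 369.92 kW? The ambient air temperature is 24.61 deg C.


eta = mdot * dP / (rho * P_pump)
eta = 81.891 * 4045.5 / (1004.4 * 369.92)
eta = 0.89165


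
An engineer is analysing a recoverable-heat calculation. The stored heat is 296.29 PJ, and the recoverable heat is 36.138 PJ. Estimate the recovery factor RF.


RF = Q_rec / Q_s
RF = 36.138 / 296.29
RF = 0.12197


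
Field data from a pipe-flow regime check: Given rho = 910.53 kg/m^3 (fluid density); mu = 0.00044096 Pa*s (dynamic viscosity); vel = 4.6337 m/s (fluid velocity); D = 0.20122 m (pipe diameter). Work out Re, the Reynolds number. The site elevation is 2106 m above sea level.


Re = rho * vel * D / mu
Re = 910.53 * 4.6337 * 0.20122 / 0.00044096
Re = 1.9253e+06


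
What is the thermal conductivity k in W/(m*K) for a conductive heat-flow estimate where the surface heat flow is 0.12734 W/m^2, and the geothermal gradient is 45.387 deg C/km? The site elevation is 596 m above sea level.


k = q * 1000 / grad
k = 0.12734 * 1000 / 45.387
k = 2.8056 W/(m*K)


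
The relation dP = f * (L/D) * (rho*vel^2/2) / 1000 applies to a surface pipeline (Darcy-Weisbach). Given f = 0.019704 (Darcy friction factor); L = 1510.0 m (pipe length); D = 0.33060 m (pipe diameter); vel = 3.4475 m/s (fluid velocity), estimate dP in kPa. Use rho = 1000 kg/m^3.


dP = f * (L/D) * (rho*vel^2/2) / 1000
dP = 0.019704 * (1510.0/0.33060) * (1000*3.4475^2/2) / 1000
dP = 534.82 kPa


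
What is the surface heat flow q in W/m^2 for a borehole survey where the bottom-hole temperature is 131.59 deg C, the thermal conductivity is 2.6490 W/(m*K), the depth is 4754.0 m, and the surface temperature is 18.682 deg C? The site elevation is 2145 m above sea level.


Step 1: grad = (T_d - T_surf)/d * 1000 = (131.59 - 18.682)/4754.0 * 1000 = 23.75011 deg C/km
Step 2: q = k * grad / 1000 = 2.649 * 23.75011 / 1000 = 0.062914 W/m^2
q = 0.062914 W/m^2


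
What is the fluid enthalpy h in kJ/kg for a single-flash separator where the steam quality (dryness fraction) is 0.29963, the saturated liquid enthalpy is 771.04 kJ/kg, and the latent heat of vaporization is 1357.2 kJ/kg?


h = hf + x * hfg
h = 771.04 + 0.29963 * 1357.2
h = 1177.7 kJ/kg


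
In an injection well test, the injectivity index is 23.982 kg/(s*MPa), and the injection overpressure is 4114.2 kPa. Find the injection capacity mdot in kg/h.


mdot = II * dP / 1000
mdot = 23.982 * 4114.2 / 1000
mdot = 98.66674 kg/s
Convert: 98.66674 kg/s * 3600.0 = 3.5520e+05 kg/h
mdot = 3.5520e+05 kg/h


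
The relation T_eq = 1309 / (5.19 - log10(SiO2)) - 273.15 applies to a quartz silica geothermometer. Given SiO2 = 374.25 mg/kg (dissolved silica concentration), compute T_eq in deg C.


T_eq = 1309 / (5.19 - log10(SiO2)) - 273.15
T_eq = 1309 / (5.19 - log10(374.25)) - 273.15
T_eq = 227.07 deg C


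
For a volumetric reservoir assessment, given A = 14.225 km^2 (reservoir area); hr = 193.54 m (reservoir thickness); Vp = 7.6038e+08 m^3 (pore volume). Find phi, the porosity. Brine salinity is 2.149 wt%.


phi = Vp / (A * 1e6 * hr)
phi = 7.6038e+08 / (14.225 * 1e6 * 193.54)
phi = 0.27619


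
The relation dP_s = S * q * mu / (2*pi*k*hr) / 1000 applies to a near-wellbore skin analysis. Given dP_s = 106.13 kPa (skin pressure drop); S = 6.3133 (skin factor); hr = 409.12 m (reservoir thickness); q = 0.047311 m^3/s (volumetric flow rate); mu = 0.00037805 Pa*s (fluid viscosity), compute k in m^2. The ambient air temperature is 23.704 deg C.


k = S*q*mu / (2*pi*dP_s*1000*hr)
k = 6.3133*0.047311*0.00037805 / (2*pi*106.13*1000*409.12)
k = 4.1390e-13 m^2


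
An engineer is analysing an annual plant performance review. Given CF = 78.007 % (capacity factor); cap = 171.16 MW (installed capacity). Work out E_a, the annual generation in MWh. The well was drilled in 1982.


E_a = CF / 100 * cap * 8760
E_a = 78.007 / 100 * 171.16 * 8760
E_a = 1.1696e+06 MWh


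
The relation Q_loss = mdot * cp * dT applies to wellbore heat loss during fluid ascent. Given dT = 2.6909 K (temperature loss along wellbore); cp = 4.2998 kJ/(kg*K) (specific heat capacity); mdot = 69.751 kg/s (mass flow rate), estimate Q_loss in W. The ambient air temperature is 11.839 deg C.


Q_loss = mdot * cp * dT
Q_loss = 69.751 * 4.2998 * 2.6909
Q_loss = 807.0422 kW
Convert: 807.0422 kW * 1000.0 = 8.0704e+05 W
Q_loss = 8.0704e+05 W


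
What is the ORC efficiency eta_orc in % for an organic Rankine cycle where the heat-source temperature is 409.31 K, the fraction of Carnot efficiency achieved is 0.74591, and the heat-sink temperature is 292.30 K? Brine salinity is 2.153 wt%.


eta_orc = (1 - Tc/Th) * f * 100
eta_orc = (1 - 292.30/409.31) * 0.74591 * 100
eta_orc = 21.323 %


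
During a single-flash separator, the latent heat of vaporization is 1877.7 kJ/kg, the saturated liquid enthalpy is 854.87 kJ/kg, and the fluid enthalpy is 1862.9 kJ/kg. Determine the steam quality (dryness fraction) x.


x = (h - hf) / hfg
x = (1862.9 - 854.87) / 1877.7
x = 0.53684


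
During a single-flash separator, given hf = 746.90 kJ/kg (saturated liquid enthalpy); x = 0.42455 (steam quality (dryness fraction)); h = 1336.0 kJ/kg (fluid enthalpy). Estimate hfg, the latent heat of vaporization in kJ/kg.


hfg = (h - hf) / x
hfg = (1336.0 - 746.90) / 0.42455
hfg = 1387.6 kJ/kg


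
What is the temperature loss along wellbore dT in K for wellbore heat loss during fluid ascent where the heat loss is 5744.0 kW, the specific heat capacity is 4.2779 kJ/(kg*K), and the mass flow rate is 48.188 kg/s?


dT = Q_loss / (mdot * cp)
dT = 5744.0 / (48.188 * 4.2779)
dT = 27.864 K


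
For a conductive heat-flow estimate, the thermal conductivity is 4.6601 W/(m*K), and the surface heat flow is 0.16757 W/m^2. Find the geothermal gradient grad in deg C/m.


grad = q * 1000 / k
grad = 0.16757 * 1000 / 4.6601
grad = 35.95846 deg C/km
Convert: 35.95846 deg C/km * 0.001 = 0.035958 deg C/m
grad = 0.035958 deg C/m


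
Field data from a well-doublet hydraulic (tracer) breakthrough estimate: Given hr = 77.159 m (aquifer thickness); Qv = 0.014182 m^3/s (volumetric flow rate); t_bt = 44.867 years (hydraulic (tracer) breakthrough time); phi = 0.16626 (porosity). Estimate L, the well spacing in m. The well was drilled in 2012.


L = sqrt(t_bt*365.25*86400*3*Qv / (pi*hr*phi))
L = sqrt(44.867*365.25*86400*3*0.014182 / (pi*77.159*0.16626))
L = 1222.6 m


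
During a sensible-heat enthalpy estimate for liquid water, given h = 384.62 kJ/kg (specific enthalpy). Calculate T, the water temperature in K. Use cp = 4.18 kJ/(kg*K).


T = h / cp
T = 384.62 / 4.18
T = 92.01435 deg C
Convert to K: 92.01435 + 273.15 = 365.16 K
T = 365.16 K


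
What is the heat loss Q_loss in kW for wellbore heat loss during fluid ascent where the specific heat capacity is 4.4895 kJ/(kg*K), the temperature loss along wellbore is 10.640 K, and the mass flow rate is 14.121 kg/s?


Q_loss = mdot * cp * dT
Q_loss = 14.121 * 4.4895 * 10.640
Q_loss = 674.54 kW


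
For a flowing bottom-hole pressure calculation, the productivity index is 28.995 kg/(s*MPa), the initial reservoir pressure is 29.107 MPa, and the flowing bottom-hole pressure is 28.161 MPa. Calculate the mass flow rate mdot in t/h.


mdot = (P_i - P_wf) * PI
mdot = (29.107 - 28.161) * 28.995
mdot = 27.42927 kg/s
Convert: 27.42927 kg/s * 3.6 = 98.745 t/h
mdot = 98.745 t/h


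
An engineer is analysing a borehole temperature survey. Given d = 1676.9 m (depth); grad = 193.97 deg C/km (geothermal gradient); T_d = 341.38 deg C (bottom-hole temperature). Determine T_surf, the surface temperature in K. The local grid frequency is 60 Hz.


T_surf = T_d - grad * d / 1000
T_surf = 341.38 - 193.97 * 1676.9 / 1000
T_surf = 16.11171 deg C
Convert to K: 16.11171 + 273.15 = 289.26 K
T_surf = 289.26 K


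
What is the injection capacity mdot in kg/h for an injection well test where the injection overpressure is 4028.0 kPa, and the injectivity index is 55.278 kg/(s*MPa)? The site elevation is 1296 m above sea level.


mdot = II * dP / 1000
mdot = 55.278 * 4028.0 / 1000
mdot = 222.6598 kg/s
Convert: 222.6598 kg/s * 3600.0 = 8.0158e+05 kg/h
mdot = 8.0158e+05 kg/h


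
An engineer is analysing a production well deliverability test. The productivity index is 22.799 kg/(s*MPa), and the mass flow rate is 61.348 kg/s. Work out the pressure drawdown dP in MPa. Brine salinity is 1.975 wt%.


dP = mdot * 1000 / PI
dP = 61.348 * 1000 / 22.799
dP = 2690.820 kPa
Convert: 2690.820 kPa * 0.001 = 2.6908 MPa
dP = 2.6908 MPa
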